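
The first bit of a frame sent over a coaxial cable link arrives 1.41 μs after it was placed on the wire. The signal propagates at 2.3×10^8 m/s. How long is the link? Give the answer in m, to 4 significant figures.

324.3 m

d = s × t_prop = 2.3e+08 × 1.41e-06 = 324.3 m.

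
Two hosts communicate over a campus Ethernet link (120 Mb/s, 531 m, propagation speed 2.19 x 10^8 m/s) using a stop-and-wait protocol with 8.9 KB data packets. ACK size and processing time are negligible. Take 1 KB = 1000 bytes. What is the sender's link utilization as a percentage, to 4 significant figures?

99.19 %

t_tx = L/R = 71200/120000000 = 0.000593333 s.
t_prop = 531/219000000 = 2.42466e-06 s; RTT = 4.84932e-06 s.
Cycle = t_tx + RTT = 0.000598183 s.
Utilization = t_tx / cycle = 0.000593333/0.000598183 = 99.19 %.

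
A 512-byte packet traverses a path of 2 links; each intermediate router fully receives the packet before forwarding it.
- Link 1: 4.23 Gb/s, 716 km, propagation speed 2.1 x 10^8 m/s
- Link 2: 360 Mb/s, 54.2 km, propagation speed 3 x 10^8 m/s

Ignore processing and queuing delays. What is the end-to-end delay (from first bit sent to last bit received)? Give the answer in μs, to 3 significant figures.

3600 μs

L = 512 × 8 = 4096 bits.
Transmission delays (L/R per hop): 0.968322, 11.3778 μs; sum = 12.3461 μs.
Propagation delays (d/s per hop): 3409.52, 180.667 μs; sum = 3590.19 μs.
End-to-end = 3600 μs.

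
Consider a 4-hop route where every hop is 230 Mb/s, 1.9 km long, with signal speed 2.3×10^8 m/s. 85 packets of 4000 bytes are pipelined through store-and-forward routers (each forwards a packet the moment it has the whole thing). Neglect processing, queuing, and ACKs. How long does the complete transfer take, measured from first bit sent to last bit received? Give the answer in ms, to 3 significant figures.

12.3 ms

Per-hop transmission t_tx = L/R = 32000/230000000 = 0.13913 ms.
Per-hop propagation t_prop = 1900/2.3e+08 = 0.00826087 ms.
Pipeline fill: first packet needs 4·t_tx to clear all hops; remaining 84 packets each add one t_tx.
Total = (4+85-1)·t_tx + 4·t_prop = 88·0.13913 + 4·0.00826087 = 12.3 ms.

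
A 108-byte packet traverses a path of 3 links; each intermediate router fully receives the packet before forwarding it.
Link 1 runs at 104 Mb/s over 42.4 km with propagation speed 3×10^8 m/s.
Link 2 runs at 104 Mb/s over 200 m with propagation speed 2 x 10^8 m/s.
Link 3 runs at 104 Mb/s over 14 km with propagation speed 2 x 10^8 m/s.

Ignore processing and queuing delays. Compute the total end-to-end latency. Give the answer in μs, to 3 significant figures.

L = 108 × 8 = 864 bits.
Transmission delay per hop = L/R = 864/104000000 = 8.30769 μs; 3 hops → 24.9231 μs.
Propagation delays (d/s per hop): 141.333, 1, 70 μs; sum = 212.333 μs.
End-to-end = 237 μs.

237 μs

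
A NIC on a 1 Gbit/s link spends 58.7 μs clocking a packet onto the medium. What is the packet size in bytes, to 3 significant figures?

L = R × t_tx = 1000000000 b/s × 5.87e-05 s = 58700 bits.
In bytes: 58700 / 8 = 7340 bytes.

7340 bytes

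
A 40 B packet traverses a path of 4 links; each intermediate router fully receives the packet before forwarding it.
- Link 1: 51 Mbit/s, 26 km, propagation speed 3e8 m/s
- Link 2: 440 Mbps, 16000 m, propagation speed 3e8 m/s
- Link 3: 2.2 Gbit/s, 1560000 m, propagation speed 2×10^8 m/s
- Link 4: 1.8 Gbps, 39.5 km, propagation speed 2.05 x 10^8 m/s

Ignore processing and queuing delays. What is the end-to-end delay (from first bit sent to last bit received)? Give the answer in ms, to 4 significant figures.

8.140 ms

L = 40 × 8 = 320 bits.
Transmission delays (L/R per hop): 0.00627451, 0.000727273, 0.000145455, 0.000177778 ms; sum = 0.00732501 ms.
Propagation delays (d/s per hop): 0.0866667, 0.0533333, 7.8, 0.192683 ms; sum = 8.13268 ms.
End-to-end = 8.140 ms.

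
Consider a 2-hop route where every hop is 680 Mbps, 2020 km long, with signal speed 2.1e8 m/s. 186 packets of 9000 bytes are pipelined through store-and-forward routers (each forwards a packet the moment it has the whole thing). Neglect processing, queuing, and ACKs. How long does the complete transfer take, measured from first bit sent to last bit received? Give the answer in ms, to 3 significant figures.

Per-hop transmission t_tx = L/R = 72000/680000000 = 0.105882 ms.
Per-hop propagation t_prop = 2020000/210000000 = 9.61905 ms.
Pipeline fill: first packet needs 2·t_tx to clear all hops; remaining 185 packets each add one t_tx.
Total = (2+186-1)·t_tx + 2·t_prop = 187·0.105882 + 2·9.61905 = 39.0 ms.

39.0 ms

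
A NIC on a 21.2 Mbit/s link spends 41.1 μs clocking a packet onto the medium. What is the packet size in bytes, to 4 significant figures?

L = R × t_tx = 21200000 b/s × 4.11e-05 s = 871.32 bits.
In bytes: 871.32 / 8 = 108.9 bytes.

108.9 bytes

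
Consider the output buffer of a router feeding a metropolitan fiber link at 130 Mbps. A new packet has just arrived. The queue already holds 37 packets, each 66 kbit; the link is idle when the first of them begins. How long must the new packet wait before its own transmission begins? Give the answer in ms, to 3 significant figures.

18.8 ms

Each queued packet: L/R = 66000/130000000 = 0.507692 ms.
37 queued → 18.7846 ms.
Queuing delay = 18.8 ms.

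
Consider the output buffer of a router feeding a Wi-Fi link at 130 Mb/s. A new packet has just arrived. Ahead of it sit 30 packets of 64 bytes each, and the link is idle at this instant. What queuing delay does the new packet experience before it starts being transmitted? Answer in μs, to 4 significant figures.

118.2 μs

Each queued packet: L/R = 512/130000000 = 3.93846 μs.
30 queued → 118.154 μs.
Queuing delay = 118.2 μs.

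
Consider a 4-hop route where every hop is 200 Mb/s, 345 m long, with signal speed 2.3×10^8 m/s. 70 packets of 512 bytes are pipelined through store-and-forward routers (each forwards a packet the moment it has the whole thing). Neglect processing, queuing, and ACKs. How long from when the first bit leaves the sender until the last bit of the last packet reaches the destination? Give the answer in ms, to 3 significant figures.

Per-hop transmission t_tx = L/R = 4096/200000000 = 0.02048 ms.
Per-hop propagation t_prop = 345/2.3e+08 = 0.0015 ms.
Pipeline fill: first packet needs 4·t_tx to clear all hops; remaining 69 packets each add one t_tx.
Total = (4+70-1)·t_tx + 4·t_prop = 73·0.02048 + 4·0.0015 = 1.50 ms.

1.50 ms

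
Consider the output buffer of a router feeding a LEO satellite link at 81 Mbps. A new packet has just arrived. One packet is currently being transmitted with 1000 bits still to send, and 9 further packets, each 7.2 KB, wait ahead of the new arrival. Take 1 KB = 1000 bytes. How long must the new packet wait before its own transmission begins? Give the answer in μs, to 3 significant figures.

6410 μs

Each queued packet: L/R = 57600/81000000 = 711.111 μs.
9 queued → 6400 μs.
Plus remaining 1000 bits of current packet: 12.3457 μs.
Queuing delay = 6410 μs.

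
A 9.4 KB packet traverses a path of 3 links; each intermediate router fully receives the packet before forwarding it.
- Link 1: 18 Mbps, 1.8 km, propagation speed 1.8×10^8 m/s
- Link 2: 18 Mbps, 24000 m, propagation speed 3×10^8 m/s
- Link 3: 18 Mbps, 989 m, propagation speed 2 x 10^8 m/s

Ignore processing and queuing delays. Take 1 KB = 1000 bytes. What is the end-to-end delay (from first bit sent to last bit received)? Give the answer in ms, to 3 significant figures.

L = 75200 bits.
Transmission delay per hop = L/R = 75200/18000000 = 4.17778 ms; 3 hops → 12.5333 ms.
Propagation delays (d/s per hop): 0.01, 0.08, 0.004945 ms; sum = 0.094945 ms.
End-to-end = 12.6 ms.

12.6 ms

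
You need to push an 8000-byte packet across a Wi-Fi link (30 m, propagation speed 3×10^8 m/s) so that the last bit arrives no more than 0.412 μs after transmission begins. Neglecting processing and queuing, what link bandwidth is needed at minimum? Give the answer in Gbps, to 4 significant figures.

L = 64000 bits.
Propagation delay = 30 / 300000000 = 0.1 μs.
Transmission budget = 0.412 − 0.1 = 0.312 μs.
R ≥ L / t_tx = 64000 bits / 3.12e-07 s = 205.1 Gbps.

205.1 Gbps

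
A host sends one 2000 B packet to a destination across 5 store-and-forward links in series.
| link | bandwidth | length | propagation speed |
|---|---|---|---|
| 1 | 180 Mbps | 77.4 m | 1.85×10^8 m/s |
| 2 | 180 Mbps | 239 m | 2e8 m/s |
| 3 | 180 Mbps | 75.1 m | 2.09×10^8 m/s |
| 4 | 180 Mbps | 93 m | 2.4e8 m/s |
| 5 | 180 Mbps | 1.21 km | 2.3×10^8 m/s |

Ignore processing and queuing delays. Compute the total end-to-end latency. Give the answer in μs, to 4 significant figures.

452.1 μs

L = 2000 × 8 = 16000 bits.
Transmission delay per hop = L/R = 16000/180000000 = 88.8889 μs; 5 hops → 444.444 μs.
Propagation delays (d/s per hop): 0.418378, 1.195, 0.35933, 0.3875, 5.26087 μs; sum = 7.62108 μs.
End-to-end = 452.1 μs.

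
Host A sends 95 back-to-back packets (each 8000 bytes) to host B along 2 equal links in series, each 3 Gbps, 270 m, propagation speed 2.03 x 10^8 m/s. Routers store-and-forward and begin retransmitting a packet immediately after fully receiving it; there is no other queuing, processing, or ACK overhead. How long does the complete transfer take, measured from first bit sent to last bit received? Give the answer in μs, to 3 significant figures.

2050 μs

Per-hop transmission t_tx = L/R = 64000/3000000000 = 21.3333 μs.
Per-hop propagation t_prop = 270/2.03e+08 = 1.33005 μs.
Pipeline fill: first packet needs 2·t_tx to clear all hops; remaining 94 packets each add one t_tx.
Total = (2+95-1)·t_tx + 2·t_prop = 96·21.3333 + 2·1.33005 = 2050 μs.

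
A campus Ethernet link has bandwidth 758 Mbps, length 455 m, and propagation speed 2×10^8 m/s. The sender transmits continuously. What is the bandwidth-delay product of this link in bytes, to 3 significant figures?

Propagation delay = 455 / 200000000 = 2.275e-06 s.
BDP = R × t_prop = 758000000 × 2.275e-06 = 1724.45 bits.
In bytes: 1724.45/8 = 216 bytes.

216 bytes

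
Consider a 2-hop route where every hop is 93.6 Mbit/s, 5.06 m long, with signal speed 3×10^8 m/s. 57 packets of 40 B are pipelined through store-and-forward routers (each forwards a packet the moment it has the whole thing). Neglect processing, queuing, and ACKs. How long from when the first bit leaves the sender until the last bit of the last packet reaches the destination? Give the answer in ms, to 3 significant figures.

0.198 ms

Per-hop transmission t_tx = L/R = 320/93600000 = 0.0034188 ms.
Per-hop propagation t_prop = 5.06/300000000 = 1.68667e-05 ms.
Pipeline fill: first packet needs 2·t_tx to clear all hops; remaining 56 packets each add one t_tx.
Total = (2+57-1)·t_tx + 2·t_prop = 58·0.0034188 + 2·1.68667e-05 = 0.198 ms.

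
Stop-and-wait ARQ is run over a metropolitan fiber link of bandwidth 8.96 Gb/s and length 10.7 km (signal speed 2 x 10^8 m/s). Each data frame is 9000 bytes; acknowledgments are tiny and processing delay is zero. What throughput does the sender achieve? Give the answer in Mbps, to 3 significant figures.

626 Mbps

t_tx = L/R = 72000/8960000000 = 8.03571e-06 s.
t_prop = 10700/200000000 = 5.35e-05 s; RTT = 0.000107 s.
Cycle = t_tx + RTT = 0.000115036 s.
Throughput = L / cycle = 72000 / 0.000115036 = 626 Mbps.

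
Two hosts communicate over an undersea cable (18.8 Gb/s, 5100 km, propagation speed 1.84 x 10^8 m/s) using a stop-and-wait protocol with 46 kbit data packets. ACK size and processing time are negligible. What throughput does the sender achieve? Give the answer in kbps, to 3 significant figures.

t_tx = L/R = 46000/18800000000 = 2.44681e-06 s.
t_prop = 5100000/184000000 = 0.0277174 s; RTT = 0.0554348 s.
Cycle = t_tx + RTT = 0.0554372 s.
Throughput = L / cycle = 46000 / 0.0554372 = 830 kbps.

830 kbps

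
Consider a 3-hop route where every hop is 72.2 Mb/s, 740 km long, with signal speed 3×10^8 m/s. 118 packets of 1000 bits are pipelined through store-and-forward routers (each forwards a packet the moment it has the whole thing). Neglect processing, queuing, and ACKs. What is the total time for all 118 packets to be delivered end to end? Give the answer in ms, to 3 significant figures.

9.06 ms

Per-hop transmission t_tx = L/R = 1000/72200000 = 0.0138504 ms.
Per-hop propagation t_prop = 740000/300000000 = 2.46667 ms.
Pipeline fill: first packet needs 3·t_tx to clear all hops; remaining 117 packets each add one t_tx.
Total = (3+118-1)·t_tx + 3·t_prop = 120·0.0138504 + 3·2.46667 = 9.06 ms.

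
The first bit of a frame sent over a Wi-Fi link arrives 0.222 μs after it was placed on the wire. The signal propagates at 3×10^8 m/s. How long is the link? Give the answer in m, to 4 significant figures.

d = s × t_prop = 300000000 × 2.22e-07 = 66.60 m.

66.60 m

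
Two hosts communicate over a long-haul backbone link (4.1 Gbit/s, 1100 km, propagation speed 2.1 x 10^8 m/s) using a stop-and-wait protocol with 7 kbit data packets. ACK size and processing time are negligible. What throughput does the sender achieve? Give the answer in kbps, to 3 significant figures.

t_tx = L/R = 7000/4.1e+09 = 1.70732e-06 s.
t_prop = 1100000/210000000 = 0.0052381 s; RTT = 0.0104762 s.
Cycle = t_tx + RTT = 0.0104779 s.
Throughput = L / cycle = 7000 / 0.0104779 = 668 kbps.

668 kbps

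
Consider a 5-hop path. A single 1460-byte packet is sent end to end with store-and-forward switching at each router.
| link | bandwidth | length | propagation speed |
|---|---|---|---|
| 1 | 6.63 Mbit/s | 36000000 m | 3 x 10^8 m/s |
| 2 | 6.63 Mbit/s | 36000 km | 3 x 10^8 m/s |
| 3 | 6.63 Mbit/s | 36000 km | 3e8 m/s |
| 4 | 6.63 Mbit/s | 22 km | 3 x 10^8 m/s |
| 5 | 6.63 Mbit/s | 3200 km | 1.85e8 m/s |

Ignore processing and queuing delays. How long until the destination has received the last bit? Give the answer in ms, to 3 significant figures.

386 ms

L = 1460 × 8 = 11680 bits.
Transmission delay per hop = L/R = 11680/6630000 = 1.76169 ms; 5 hops → 8.80845 ms.
Propagation delays (d/s per hop): 120, 120, 120, 0.0733333, 17.2973 ms; sum = 377.371 ms.
End-to-end = 386 ms.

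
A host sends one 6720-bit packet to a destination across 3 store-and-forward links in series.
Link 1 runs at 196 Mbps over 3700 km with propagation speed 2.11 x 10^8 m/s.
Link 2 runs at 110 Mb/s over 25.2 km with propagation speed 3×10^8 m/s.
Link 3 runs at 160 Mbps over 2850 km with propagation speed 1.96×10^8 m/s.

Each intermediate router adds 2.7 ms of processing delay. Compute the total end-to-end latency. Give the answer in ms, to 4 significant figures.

Transmission delays (L/R per hop): 0.0342857, 0.0610909, 0.042 ms; sum = 0.137377 ms.
Propagation delays (d/s per hop): 17.5355, 0.084, 14.5408 ms; sum = 32.1604 ms.
Processing at 2 router(s): 2 × 2.7 ms = 5.4 ms.
End-to-end = 37.70 ms.

37.70 ms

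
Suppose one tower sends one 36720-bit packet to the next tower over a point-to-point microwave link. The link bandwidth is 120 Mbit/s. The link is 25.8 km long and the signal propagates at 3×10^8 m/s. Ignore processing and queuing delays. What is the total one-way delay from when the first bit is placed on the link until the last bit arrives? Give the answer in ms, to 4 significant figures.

0.3920 ms

Transmission delay = L/R = 36720 / 120000000 = 0.306 ms.
Propagation delay = d/s = 25800 m / 300000000 m/s = 0.086 ms.
Total = 0.3920 ms.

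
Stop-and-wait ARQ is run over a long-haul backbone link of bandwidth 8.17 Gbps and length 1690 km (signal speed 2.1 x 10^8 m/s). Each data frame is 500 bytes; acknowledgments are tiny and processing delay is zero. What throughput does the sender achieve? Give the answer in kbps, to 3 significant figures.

t_tx = L/R = 4000/8170000000 = 4.89596e-07 s.
t_prop = 1690000/210000000 = 0.00804762 s; RTT = 0.0160952 s.
Cycle = t_tx + RTT = 0.0160957 s.
Throughput = L / cycle = 4000 / 0.0160957 = 249 kbps.

249 kbps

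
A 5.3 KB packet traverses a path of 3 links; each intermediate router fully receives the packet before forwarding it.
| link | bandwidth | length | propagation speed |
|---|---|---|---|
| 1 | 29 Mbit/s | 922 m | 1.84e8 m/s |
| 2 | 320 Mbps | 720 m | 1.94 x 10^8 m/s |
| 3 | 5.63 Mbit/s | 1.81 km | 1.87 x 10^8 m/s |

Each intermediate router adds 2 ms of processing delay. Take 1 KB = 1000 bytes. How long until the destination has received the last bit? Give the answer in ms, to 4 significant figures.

L = 42400 bits.
Transmission delays (L/R per hop): 1.46207, 0.1325, 7.53108 ms; sum = 9.12565 ms.
Propagation delays (d/s per hop): 0.00501087, 0.00371134, 0.00967914 ms; sum = 0.0184014 ms.
Processing at 2 router(s): 2 × 2 ms = 4 ms.
End-to-end = 13.14 ms.

13.14 ms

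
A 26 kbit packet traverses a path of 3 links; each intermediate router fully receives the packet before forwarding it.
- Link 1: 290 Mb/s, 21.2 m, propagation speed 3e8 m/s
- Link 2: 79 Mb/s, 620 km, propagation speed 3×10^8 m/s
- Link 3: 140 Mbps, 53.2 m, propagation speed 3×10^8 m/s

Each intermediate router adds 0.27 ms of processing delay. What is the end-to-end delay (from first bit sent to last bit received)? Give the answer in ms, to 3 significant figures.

L = 26000 bits.
Transmission delays (L/R per hop): 0.0896552, 0.329114, 0.185714 ms; sum = 0.604483 ms.
Propagation delays (d/s per hop): 7.06667e-05, 2.06667, 0.000177333 ms; sum = 2.06691 ms.
Processing at 2 router(s): 2 × 0.27 ms = 0.54 ms.
End-to-end = 3.21 ms.

3.21 ms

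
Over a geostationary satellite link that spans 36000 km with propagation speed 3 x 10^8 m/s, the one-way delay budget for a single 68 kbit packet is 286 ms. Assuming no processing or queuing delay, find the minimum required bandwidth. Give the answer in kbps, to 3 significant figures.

410 kbps

Propagation delay = 36000000 / 300000000 = 120 ms.
Transmission budget = 286 − 120 = 166 ms.
R ≥ L / t_tx = 68000 bits / 0.166 s = 410 kbps.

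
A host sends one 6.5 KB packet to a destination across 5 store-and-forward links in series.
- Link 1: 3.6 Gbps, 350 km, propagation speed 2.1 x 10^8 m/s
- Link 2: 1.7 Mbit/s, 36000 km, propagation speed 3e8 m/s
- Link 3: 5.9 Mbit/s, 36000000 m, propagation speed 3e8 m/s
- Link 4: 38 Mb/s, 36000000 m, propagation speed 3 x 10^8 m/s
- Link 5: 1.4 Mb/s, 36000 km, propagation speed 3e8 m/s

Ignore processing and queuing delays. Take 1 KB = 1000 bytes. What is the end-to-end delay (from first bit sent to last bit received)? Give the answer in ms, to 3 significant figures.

560 ms

L = 52000 bits.
Transmission delays (L/R per hop): 0.0144444, 30.5882, 8.81356, 1.36842, 37.1429 ms; sum = 77.9275 ms.
Propagation delays (d/s per hop): 1.66667, 120, 120, 120, 120 ms; sum = 481.667 ms.
End-to-end = 560 ms.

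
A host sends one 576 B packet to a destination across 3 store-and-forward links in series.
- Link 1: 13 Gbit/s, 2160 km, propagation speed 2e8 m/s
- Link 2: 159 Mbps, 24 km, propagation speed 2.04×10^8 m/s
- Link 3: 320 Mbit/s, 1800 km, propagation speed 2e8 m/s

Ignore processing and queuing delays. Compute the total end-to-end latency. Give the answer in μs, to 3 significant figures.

L = 576 × 8 = 4608 bits.
Transmission delays (L/R per hop): 0.354462, 28.9811, 14.4 μs; sum = 43.7356 μs.
Propagation delays (d/s per hop): 10800, 117.647, 9000 μs; sum = 19917.6 μs.
End-to-end = 20000 μs.

20000 μs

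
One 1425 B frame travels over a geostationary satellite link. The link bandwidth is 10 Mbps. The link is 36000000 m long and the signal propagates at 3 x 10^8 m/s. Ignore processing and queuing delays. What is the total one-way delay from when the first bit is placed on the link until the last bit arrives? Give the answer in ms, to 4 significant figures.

L = 1425 × 8 = 11400 bits.
Transmission delay = L/R = 11400 / 10000000 = 1.14 ms.
Propagation delay = d/s = 36000000 m / 300000000 m/s = 120 ms.
Total = 121.1 ms.

121.1 ms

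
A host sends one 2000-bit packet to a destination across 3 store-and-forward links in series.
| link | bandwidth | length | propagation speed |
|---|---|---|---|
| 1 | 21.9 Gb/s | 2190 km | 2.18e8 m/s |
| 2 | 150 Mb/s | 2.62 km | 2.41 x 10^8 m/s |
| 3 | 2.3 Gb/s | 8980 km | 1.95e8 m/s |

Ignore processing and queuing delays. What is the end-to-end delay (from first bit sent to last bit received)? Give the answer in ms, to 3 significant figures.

56.1 ms

Transmission delays (L/R per hop): 9.13242e-05, 0.0133333, 0.000869565 ms; sum = 0.0142942 ms.
Propagation delays (d/s per hop): 10.0459, 0.0108714, 46.0513 ms; sum = 56.108 ms.
End-to-end = 56.1 ms.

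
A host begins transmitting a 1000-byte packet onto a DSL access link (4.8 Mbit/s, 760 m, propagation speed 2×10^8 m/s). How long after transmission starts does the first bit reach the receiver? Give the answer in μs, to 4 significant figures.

First bit experiences only propagation delay: d/s = 760/200000000 = 3.800 μs.

3.800 μs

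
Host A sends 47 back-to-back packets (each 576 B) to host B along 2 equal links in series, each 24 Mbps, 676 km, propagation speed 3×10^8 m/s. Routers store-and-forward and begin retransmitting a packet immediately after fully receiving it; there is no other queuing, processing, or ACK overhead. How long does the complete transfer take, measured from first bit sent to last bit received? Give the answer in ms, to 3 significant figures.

13.7 ms

Per-hop transmission t_tx = L/R = 4608/24000000 = 0.192 ms.
Per-hop propagation t_prop = 676000/300000000 = 2.25333 ms.
Pipeline fill: first packet needs 2·t_tx to clear all hops; remaining 46 packets each add one t_tx.
Total = (2+47-1)·t_tx + 2·t_prop = 48·0.192 + 2·2.25333 = 13.7 ms.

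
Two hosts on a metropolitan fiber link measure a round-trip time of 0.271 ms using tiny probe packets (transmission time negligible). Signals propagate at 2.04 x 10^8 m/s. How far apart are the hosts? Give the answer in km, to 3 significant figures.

One-way propagation = RTT/2 = 0.1355 ms.
d = s × t = 204000000 × 0.0001355 = 27.6 km.

27.6 km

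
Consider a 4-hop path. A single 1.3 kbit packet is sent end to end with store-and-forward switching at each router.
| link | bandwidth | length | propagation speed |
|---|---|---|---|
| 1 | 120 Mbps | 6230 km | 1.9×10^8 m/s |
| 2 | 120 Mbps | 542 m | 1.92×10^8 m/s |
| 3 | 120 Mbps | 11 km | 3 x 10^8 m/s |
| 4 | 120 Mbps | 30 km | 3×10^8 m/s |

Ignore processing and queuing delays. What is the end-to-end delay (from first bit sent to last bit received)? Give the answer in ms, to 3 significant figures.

L = 1300 bits.
Transmission delay per hop = L/R = 1300/120000000 = 0.0108333 ms; 4 hops → 0.0433333 ms.
Propagation delays (d/s per hop): 32.7895, 0.00282292, 0.0366667, 0.1 ms; sum = 32.929 ms.
End-to-end = 33.0 ms.

33.0 ms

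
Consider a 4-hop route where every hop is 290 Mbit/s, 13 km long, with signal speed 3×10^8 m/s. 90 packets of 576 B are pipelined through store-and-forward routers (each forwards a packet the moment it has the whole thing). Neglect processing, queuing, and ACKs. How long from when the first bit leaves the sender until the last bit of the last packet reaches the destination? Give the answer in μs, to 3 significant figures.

1650 μs

Per-hop transmission t_tx = L/R = 4608/290000000 = 15.8897 μs.
Per-hop propagation t_prop = 13000/300000000 = 43.3333 μs.
Pipeline fill: first packet needs 4·t_tx to clear all hops; remaining 89 packets each add one t_tx.
Total = (4+90-1)·t_tx + 4·t_prop = 93·15.8897 + 4·43.3333 = 1650 μs.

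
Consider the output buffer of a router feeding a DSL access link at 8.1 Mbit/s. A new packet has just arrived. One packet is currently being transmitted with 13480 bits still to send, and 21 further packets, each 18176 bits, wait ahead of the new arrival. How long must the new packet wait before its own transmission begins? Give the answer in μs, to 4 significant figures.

48790 μs

Each queued packet: L/R = 18176/8100000 = 2243.95 μs.
21 queued → 47123 μs.
Plus remaining 13480 bits of current packet: 1664.2 μs.
Queuing delay = 48790 μs.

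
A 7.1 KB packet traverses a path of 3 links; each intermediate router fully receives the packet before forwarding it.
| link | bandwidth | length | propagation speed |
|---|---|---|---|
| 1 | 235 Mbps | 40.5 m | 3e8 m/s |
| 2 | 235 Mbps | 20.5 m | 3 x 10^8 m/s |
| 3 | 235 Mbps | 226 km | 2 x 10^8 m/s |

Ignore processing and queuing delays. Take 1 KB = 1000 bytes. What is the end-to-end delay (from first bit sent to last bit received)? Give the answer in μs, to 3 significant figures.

L = 56800 bits.
Transmission delay per hop = L/R = 56800/235000000 = 241.702 μs; 3 hops → 725.106 μs.
Propagation delays (d/s per hop): 0.135, 0.0683333, 1130 μs; sum = 1130.2 μs.
End-to-end = 1860 μs.

1860 μs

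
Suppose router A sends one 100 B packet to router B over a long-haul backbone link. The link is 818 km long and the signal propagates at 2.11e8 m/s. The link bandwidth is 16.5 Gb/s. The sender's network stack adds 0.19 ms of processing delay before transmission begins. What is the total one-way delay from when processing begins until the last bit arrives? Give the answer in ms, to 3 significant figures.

4.07 ms

L = 100 × 8 = 800 bits.
Transmission delay = L/R = 800 / 16500000000 = 4.84848e-05 ms.
Propagation delay = d/s = 818000 m / 211000000 m/s = 3.87678 ms.
Plus processing delay 0.19 ms = 0.19 ms.
Total = 4.07 ms.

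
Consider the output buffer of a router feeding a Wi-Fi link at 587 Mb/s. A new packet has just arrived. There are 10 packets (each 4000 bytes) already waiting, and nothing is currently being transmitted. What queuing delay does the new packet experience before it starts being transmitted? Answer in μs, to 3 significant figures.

545 μs

Each queued packet: L/R = 32000/587000000 = 54.5145 μs.
10 queued → 545.145 μs.
Queuing delay = 545 μs.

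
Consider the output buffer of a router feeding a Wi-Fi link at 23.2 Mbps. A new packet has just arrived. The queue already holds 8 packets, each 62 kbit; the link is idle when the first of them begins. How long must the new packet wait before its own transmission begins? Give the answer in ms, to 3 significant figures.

Each queued packet: L/R = 62000/23200000 = 2.67241 ms.
8 queued → 21.3793 ms.
Queuing delay = 21.4 ms.

21.4 ms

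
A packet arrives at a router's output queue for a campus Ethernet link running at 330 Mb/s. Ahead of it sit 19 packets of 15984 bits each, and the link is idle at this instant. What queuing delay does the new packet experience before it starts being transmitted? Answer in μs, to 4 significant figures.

Each queued packet: L/R = 15984/330000000 = 48.4364 μs.
19 queued → 920.291 μs.
Queuing delay = 920.3 μs.

920.3 μs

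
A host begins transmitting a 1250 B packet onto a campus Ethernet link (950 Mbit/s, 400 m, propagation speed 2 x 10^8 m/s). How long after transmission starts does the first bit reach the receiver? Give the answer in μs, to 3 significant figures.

First bit experiences only propagation delay: d/s = 400/200000000 = 2.00 μs.

2.00 μs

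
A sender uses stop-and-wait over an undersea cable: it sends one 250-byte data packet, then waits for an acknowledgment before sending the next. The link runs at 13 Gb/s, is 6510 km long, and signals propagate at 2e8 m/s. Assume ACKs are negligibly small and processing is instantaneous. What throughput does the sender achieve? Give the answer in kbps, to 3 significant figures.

t_tx = L/R = 2000/13000000000 = 1.53846e-07 s.
t_prop = 6510000/200000000 = 0.03255 s; RTT = 0.0651 s.
Cycle = t_tx + RTT = 0.0651002 s.
Throughput = L / cycle = 2000 / 0.0651002 = 30.7 kbps.

30.7 kbps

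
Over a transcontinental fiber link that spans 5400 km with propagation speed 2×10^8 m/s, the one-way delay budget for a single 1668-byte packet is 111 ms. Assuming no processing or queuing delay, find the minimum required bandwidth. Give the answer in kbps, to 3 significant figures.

L = 13344 bits.
Propagation delay = 5400000 / 200000000 = 27 ms.
Transmission budget = 111 − 27 = 84 ms.
R ≥ L / t_tx = 13344 bits / 0.084 s = 159 kbps.

159 kbps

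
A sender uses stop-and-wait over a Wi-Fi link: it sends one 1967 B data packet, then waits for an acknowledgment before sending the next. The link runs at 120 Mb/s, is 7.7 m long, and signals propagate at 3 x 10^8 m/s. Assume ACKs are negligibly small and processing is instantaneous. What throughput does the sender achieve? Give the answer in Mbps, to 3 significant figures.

120 Mbps

t_tx = L/R = 15736/120000000 = 0.000131133 s.
t_prop = 7.7/300000000 = 2.56667e-08 s; RTT = 5.13333e-08 s.
Cycle = t_tx + RTT = 0.000131185 s.
Throughput = L / cycle = 15736 / 0.000131185 = 120 Mbps.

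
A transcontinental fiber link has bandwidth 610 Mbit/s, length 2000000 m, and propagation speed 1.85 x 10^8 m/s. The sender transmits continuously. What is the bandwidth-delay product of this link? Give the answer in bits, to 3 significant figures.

Propagation delay = 2000000 / 185000000 = 0.0108108 s.
BDP = R × t_prop = 610000000 × 0.0108108 = 6594590 bits.

6590000 bits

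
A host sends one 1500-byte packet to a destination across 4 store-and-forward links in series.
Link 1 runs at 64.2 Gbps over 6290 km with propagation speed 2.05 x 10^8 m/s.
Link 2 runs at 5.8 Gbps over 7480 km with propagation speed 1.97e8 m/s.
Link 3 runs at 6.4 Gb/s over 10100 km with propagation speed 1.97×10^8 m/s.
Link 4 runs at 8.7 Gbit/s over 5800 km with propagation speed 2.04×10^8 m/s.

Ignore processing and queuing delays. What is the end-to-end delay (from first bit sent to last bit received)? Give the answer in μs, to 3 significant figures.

L = 1500 × 8 = 12000 bits.
Transmission delays (L/R per hop): 0.186916, 2.06897, 1.875, 1.37931 μs; sum = 5.51019 μs.
Propagation delays (d/s per hop): 30682.9, 37969.5, 51269, 28431.4 μs; sum = 148353 μs.
End-to-end = 148000 μs.

148000 μs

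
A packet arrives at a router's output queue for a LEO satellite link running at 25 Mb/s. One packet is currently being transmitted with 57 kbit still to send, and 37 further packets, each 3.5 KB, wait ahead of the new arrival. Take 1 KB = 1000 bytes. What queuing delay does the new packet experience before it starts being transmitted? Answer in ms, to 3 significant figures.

43.7 ms

Each queued packet: L/R = 28000/25000000 = 1.12 ms.
37 queued → 41.44 ms.
Plus remaining 57000 bits of current packet: 2.28 ms.
Queuing delay = 43.7 ms.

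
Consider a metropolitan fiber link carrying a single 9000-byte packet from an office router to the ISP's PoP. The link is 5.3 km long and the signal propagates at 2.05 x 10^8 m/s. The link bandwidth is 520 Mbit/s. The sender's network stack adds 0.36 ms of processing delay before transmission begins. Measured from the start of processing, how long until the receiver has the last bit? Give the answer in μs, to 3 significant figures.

524 μs

L = 9000 × 8 = 72000 bits.
Transmission delay = L/R = 72000 / 520000000 = 138.462 μs.
Propagation delay = d/s = 5300 m / 2.05e+08 m/s = 25.8537 μs.
Plus processing delay 0.36 ms = 360 μs.
Total = 524 μs.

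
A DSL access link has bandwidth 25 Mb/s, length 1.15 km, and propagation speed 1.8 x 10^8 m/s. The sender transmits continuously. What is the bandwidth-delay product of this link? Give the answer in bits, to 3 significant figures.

160 bits

Propagation delay = 1150 / 180000000 = 6.38889e-06 s.
BDP = R × t_prop = 25000000 × 6.38889e-06 = 159.722 bits.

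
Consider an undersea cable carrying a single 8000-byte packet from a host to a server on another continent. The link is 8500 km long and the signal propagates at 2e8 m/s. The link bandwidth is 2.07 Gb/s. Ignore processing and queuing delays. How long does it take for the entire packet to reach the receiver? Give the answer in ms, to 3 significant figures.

L = 8000 × 8 = 64000 bits.
Transmission delay = L/R = 64000 / 2.07e+09 = 0.0309179 ms.
Propagation delay = d/s = 8500000 m / 200000000 m/s = 42.5 ms.
Total = 42.5 ms.

42.5 ms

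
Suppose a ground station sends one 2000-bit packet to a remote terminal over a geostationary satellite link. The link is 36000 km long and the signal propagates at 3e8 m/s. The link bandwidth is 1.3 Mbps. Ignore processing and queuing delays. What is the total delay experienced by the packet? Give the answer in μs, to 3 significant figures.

Transmission delay = L/R = 2000 / 1300000 = 1538.46 μs.
Propagation delay = d/s = 36000000 m / 300000000 m/s = 120000 μs.
Total = 122000 μs.

122000 μs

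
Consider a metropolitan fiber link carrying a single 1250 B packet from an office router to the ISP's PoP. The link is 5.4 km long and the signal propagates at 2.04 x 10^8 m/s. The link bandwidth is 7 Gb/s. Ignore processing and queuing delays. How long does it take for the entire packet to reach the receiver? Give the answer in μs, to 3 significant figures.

L = 1250 × 8 = 10000 bits.
Transmission delay = L/R = 10000 / 7000000000 = 1.42857 μs.
Propagation delay = d/s = 5400 m / 204000000 m/s = 26.4706 μs.
Total = 27.9 μs.

27.9 μs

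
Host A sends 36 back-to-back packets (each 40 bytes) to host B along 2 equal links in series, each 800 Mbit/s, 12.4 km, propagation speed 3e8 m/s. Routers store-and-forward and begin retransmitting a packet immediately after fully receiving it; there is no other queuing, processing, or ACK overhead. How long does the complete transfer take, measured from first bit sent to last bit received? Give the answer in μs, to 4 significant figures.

Per-hop transmission t_tx = L/R = 320/800000000 = 0.4 μs.
Per-hop propagation t_prop = 12400/300000000 = 41.3333 μs.
Pipeline fill: first packet needs 2·t_tx to clear all hops; remaining 35 packets each add one t_tx.
Total = (2+36-1)·t_tx + 2·t_prop = 37·0.4 + 2·41.3333 = 97.47 μs.

97.47 μs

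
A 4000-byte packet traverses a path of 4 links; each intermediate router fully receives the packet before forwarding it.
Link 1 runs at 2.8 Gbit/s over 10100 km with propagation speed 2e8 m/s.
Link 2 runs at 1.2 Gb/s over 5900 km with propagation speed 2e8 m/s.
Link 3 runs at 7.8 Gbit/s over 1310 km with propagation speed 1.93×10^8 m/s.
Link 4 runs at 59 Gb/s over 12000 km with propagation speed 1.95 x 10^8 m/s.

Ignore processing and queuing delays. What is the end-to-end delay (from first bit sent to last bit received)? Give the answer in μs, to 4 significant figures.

L = 4000 × 8 = 32000 bits.
Transmission delays (L/R per hop): 11.4286, 26.6667, 4.10256, 0.542373 μs; sum = 42.7402 μs.
Propagation delays (d/s per hop): 50500, 29500, 6787.56, 61538.5 μs; sum = 148326 μs.
End-to-end = 148400 μs.

148400 μs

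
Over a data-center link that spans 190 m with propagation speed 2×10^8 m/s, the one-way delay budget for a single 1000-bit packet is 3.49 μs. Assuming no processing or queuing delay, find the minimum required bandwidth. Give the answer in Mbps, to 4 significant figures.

393.7 Mbps

Propagation delay = 190 / 200000000 = 0.95 μs.
Transmission budget = 3.49 − 0.95 = 2.54 μs.
R ≥ L / t_tx = 1000 bits / 2.54e-06 s = 393.7 Mbps.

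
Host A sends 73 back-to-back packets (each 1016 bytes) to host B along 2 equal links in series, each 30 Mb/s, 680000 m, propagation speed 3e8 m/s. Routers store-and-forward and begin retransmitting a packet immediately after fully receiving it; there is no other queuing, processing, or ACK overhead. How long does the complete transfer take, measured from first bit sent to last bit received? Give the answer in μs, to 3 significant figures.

24600 μs

Per-hop transmission t_tx = L/R = 8128/30000000 = 270.933 μs.
Per-hop propagation t_prop = 680000/300000000 = 2266.67 μs.
Pipeline fill: first packet needs 2·t_tx to clear all hops; remaining 72 packets each add one t_tx.
Total = (2+73-1)·t_tx + 2·t_prop = 74·270.933 + 2·2266.67 = 24600 μs.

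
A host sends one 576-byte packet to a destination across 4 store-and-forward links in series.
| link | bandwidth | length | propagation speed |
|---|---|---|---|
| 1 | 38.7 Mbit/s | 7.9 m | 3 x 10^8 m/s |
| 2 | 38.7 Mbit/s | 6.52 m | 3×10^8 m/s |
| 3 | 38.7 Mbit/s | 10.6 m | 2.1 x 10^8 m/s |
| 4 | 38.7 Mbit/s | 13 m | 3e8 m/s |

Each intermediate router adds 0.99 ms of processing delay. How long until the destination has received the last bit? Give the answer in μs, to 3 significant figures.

L = 576 × 8 = 4608 bits.
Transmission delay per hop = L/R = 4608/38700000 = 119.07 μs; 4 hops → 476.279 μs.
Propagation delays (d/s per hop): 0.0263333, 0.0217333, 0.0504762, 0.0433333 μs; sum = 0.141876 μs.
Processing at 3 router(s): 3 × 0.99 ms = 2970 μs.
End-to-end = 3450 μs.

3450 μs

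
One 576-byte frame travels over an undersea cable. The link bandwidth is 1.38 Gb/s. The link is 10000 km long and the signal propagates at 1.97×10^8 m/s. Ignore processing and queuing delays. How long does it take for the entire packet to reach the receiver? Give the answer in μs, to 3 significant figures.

50800 μs

L = 576 × 8 = 4608 bits.
Transmission delay = L/R = 4608 / 1380000000 = 3.33913 μs.
Propagation delay = d/s = 10000000 m / 197000000 m/s = 50761.4 μs.
Total = 50800 μs.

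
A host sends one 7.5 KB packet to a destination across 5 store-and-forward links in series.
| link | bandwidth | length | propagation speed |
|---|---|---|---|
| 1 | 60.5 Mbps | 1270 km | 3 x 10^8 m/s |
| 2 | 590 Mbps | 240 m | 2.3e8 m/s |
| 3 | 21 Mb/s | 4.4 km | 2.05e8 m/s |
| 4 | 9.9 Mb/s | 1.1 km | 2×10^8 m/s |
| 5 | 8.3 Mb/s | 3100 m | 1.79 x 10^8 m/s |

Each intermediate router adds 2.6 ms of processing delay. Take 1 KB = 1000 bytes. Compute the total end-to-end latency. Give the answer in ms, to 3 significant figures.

L = 60000 bits.
Transmission delays (L/R per hop): 0.991736, 0.101695, 2.85714, 6.06061, 7.22892 ms; sum = 17.2401 ms.
Propagation delays (d/s per hop): 4.23333, 0.00104348, 0.0214634, 0.0055, 0.0173184 ms; sum = 4.27866 ms.
Processing at 4 router(s): 4 × 2.6 ms = 10.4 ms.
End-to-end = 31.9 ms.

31.9 ms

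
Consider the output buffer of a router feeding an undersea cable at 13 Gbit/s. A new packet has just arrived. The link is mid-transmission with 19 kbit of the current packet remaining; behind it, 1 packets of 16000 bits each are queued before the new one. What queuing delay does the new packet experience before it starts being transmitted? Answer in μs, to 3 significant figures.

2.69 μs

Each queued packet: L/R = 16000/13000000000 = 1.23077 μs.
1 queued → 1.23077 μs.
Plus remaining 19000 bits of current packet: 1.46154 μs.
Queuing delay = 2.69 μs.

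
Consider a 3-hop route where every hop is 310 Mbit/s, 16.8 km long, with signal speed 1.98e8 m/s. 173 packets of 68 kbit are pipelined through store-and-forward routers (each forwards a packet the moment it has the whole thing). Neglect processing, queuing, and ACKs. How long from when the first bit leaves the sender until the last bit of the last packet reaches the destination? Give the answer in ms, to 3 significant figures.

38.6 ms

Per-hop transmission t_tx = L/R = 68000/310000000 = 0.219355 ms.
Per-hop propagation t_prop = 16800/198000000 = 0.0848485 ms.
Pipeline fill: first packet needs 3·t_tx to clear all hops; remaining 172 packets each add one t_tx.
Total = (3+173-1)·t_tx + 3·t_prop = 175·0.219355 + 3·0.0848485 = 38.6 ms.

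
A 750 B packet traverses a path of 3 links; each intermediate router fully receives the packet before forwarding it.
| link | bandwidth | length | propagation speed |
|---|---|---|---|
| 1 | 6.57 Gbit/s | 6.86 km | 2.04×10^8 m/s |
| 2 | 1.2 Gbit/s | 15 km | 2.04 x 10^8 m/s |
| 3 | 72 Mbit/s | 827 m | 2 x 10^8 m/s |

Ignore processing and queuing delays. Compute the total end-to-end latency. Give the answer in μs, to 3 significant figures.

L = 750 × 8 = 6000 bits.
Transmission delays (L/R per hop): 0.913242, 5, 83.3333 μs; sum = 89.2466 μs.
Propagation delays (d/s per hop): 33.6275, 73.5294, 4.135 μs; sum = 111.292 μs.
End-to-end = 201 μs.

201 μs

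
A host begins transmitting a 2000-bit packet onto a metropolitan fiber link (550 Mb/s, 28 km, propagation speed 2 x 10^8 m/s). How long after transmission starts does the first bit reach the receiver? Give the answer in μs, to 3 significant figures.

First bit experiences only propagation delay: d/s = 28000/200000000 = 140 μs.

140 μs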